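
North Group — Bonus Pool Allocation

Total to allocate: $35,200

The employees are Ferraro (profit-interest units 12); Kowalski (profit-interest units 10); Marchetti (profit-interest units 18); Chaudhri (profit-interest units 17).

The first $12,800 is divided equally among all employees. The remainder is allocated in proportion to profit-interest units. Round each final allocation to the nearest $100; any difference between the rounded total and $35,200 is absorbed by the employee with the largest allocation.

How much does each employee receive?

$12,800 shared equally gives $3,200 per employee.
Remainder $22,400 by profit-interest units (total 57): Ferraro 4,715.79 → $4,700; Kowalski 3,929.82 → $3,900; Marchetti 7,073.68 → $7,100; Chaudhri 6,680.70 → $6,700.
Totals: Ferraro $3,200 + $4,700 = $7,900; Kowalski $3,200 + $3,900 = $7,100; Marchetti $3,200 + $7,100 = $10,300; Chaudhri $3,200 + $6,700 = $9,900.

Ferraro: $7,900 · Kowalski: $7,100 · Marchetti: $10,300 · Chaudhri: $9,900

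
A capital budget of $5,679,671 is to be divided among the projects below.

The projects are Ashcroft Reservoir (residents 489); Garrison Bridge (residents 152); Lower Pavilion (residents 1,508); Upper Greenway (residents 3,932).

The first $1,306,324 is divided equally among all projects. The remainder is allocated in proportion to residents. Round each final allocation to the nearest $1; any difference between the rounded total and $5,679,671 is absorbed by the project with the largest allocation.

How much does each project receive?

First tranche $1,306,324 split equally: $326,581 each.
Remainder $4,373,347 by residents (total 6,081): Ashcroft Reservoir 351,680.10 → $351,680; Garrison Bridge 109,315.70 → $109,316; Lower Pavilion 1,084,526.77 → $1,084,527; Upper Greenway 2,827,824.44 → $2,827,824.
Totals: Ashcroft Reservoir $326,581 + $351,680 = $678,261; Garrison Bridge $326,581 + $109,316 = $435,897; Lower Pavilion $326,581 + $1,084,527 = $1,411,108; Upper Greenway $326,581 + $2,827,824 = $3,154,405.

Ashcroft Reservoir: $678,261 · Garrison Bridge: $435,897 · Lower Pavilion: $1,411,108 · Upper Greenway: $3,154,405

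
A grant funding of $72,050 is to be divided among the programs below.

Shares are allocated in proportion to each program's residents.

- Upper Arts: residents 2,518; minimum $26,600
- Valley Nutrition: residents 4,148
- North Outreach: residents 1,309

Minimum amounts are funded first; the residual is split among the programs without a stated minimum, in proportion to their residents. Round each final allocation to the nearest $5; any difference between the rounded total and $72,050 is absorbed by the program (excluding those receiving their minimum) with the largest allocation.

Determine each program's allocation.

Fund the minimums — Upper Arts $26,600. Residual $45,450.
Residual split over remaining residents 5,457: Valley Nutrition 34,547.66 → $34,550; North Outreach 10,902.34 → $10,900.

Upper Arts: $26,600 · Valley Nutrition: $34,550 · North Outreach: $10,900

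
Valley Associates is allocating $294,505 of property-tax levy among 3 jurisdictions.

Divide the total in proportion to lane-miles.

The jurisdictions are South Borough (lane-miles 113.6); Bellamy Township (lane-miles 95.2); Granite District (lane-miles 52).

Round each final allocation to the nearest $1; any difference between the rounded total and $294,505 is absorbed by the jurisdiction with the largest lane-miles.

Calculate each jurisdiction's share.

Lane-miles total: 113.6 + 95.2 + 52 = 260.8.
Proportional shares: South Borough 128,281.32; Bellamy Township 107,503.36; Granite District 58,720.32.
At nearest $1: South Borough $128,281; Bellamy Township $107,503; Granite District $58,720. Sum = $294,504.
Difference $294,505 − $294,504 = +$1 applied to largest lane-miles (South Borough): South Borough becomes $128,282.

South Borough: $128,282 | Bellamy Township: $107,503 | Granite District: $58,720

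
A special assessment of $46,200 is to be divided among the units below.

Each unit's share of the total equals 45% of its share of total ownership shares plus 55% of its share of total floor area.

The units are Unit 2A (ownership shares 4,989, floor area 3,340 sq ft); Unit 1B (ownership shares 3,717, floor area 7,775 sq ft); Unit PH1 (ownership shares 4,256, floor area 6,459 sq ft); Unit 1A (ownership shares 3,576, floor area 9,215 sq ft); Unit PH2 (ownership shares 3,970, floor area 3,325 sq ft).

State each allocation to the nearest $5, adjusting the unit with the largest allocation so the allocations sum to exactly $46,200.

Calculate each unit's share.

Ownership shares total 20,508; floor area total 30,114.
Composite weights (45% ownership shares + 55% floor area): Unit 2A 0.1705; Unit 1B 0.2236; Unit PH1 0.2114; Unit 1A 0.2468; Unit PH2 0.1478.
Pro-rata amounts: Unit 2A 7,875.87; Unit 1B 10,328.61; Unit PH1 9,764.59; Unit 1A 11,400.73; Unit PH2 6,830.20.
After rounding ($5): Unit 2A $7,875; Unit 1B $10,330; Unit PH1 $9,765; Unit 1A $11,400; Unit PH2 $6,830. Sum = $46,200.
Sum already equals the total — no adjustment.

Unit 2A: $7,875 | Unit 1B: $10,330 | Unit PH1: $9,765 | Unit 1A: $11,400 | Unit PH2: $6,830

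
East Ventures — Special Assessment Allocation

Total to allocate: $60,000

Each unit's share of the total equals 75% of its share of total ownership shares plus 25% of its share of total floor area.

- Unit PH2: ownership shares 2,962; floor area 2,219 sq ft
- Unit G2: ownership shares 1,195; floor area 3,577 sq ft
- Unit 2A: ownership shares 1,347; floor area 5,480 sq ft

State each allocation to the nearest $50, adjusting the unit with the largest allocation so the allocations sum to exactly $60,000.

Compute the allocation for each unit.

Unit PH2: $27,150 · Unit G2: $14,550 · Unit 2A: $18,300

Totals — ownership shares 5,504, floor area 11,276.
Blended shares (75% ownership shares + 25% floor area): Unit PH2 0.4528; Unit G2 0.2421; Unit 2A 0.3050.
Raw shares: Unit PH2 27,168.78; Unit G2 14,528.50; Unit 2A 18,302.72.
After rounding ($50): Unit PH2 $27,150; Unit G2 $14,550; Unit 2A $18,300. Sum = $60,000.
Sum already equals the total — no adjustment.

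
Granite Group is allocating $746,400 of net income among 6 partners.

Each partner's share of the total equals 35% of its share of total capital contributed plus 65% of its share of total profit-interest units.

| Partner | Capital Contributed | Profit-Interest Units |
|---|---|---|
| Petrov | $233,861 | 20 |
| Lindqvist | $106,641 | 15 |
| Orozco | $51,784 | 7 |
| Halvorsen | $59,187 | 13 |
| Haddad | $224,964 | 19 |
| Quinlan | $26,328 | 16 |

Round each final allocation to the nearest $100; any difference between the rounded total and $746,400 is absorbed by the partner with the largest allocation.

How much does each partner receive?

Totals — capital contributed 702,765, profit-interest units 90.
Blended shares (35% capital contributed + 65% profit-interest units): Petrov 0.2609; Lindqvist 0.1614; Orozco 0.0763; Halvorsen 0.1234; Haddad 0.2493; Quinlan 0.1287.
Proportional shares: Petrov 194,746.87; Lindqvist 120,501.84; Orozco 56,984.42; Halvorsen 92,080.35; Haddad 186,048.91; Quinlan 96,037.62.
Rounded to nearest $100: Petrov $194,700; Lindqvist $120,500; Orozco $57,000; Halvorsen $92,100; Haddad $186,000; Quinlan $96,000. Sum = $746,300.
Difference $746,400 − $746,300 = +$100 applied to largest allocation (Petrov): Petrov becomes $194,800.

Petrov: $194,800; Lindqvist: $120,500; Orozco: $57,000; Halvorsen: $92,100; Haddad: $186,000; Quinlan: $96,000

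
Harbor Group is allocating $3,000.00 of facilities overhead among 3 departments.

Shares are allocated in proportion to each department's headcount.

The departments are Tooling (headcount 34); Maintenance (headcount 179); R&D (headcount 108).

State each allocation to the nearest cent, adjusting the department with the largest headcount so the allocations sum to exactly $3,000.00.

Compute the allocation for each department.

Combined headcount = 34 + 179 + 108 = 321.
Proportional shares: Tooling 317.7570; Maintenance 1,672.8972; R&D 1,009.3458.
After rounding (cent): Tooling $317.76; Maintenance $1,672.90; R&D $1,009.35. Sum = $3,000.01.
Difference $3,000.00 − $3,000.01 = −$0.01 applied to largest headcount (Maintenance): Maintenance becomes $1,672.89.

Tooling: $317.76 | Maintenance: $1,672.89 | R&D: $1,009.35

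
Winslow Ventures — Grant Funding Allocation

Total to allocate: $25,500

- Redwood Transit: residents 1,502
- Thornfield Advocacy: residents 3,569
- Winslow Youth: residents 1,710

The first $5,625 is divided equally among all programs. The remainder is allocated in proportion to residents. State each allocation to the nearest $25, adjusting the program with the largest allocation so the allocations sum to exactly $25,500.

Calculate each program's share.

Equal tier: $5,625 ÷ 3 = $1,875 apiece.
Remainder $19,875 by residents (total 6,781): Redwood Transit 4,402.34 → $4,400; Thornfield Advocacy 10,460.68 → $10,450; Winslow Youth 5,011.98 → $5,000.
Rounding difference +$25 on remainder applied to Thornfield Advocacy.
Totals: Redwood Transit $1,875 + $4,400 = $6,275; Thornfield Advocacy $1,875 + $10,475 = $12,350; Winslow Youth $1,875 + $5,000 = $6,875.

Redwood Transit: $6,275 | Thornfield Advocacy: $12,350 | Winslow Youth: $6,875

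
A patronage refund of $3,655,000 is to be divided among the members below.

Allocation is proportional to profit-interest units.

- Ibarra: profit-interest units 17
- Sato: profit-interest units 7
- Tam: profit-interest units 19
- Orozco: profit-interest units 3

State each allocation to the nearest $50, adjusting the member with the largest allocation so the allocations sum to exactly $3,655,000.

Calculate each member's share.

Ibarra: $1,350,750 · Sato: $556,200 · Tam: $1,509,700 · Orozco: $238,350

Sum of profit-interest units: 46.
Unrounded shares: Ibarra 17/46 × $3,655,000 = 1,350,760.87; Sato 7/46 × $3,655,000 = 556,195.65; Tam 19/46 × $3,655,000 = 1,509,673.91; Orozco 3/46 × $3,655,000 = 238,369.57.
After rounding ($50): Ibarra $1,350,750; Sato $556,200; Tam $1,509,650; Orozco $238,350. Sum = $3,654,950.
Difference $3,655,000 − $3,654,950 = +$50 applied to largest allocation (Tam): Tam becomes $1,509,700.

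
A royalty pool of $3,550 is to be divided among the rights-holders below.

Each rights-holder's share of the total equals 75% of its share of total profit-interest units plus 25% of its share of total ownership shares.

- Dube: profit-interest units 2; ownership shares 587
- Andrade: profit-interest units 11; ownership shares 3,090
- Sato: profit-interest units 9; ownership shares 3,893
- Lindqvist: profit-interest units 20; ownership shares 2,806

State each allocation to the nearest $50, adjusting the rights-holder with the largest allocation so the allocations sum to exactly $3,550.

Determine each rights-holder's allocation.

Dube: $200 | Andrade: $950 | Sato: $900 | Lindqvist: $1,500

Totals — profit-interest units 42, ownership shares 10,376.
Combined weights (75% profit-interest units + 25% ownership shares): Dube 0.0499; Andrade 0.2709; Sato 0.2545; Lindqvist 0.4248.
Raw shares: Dube 176.99; Andrade 961.62; Sato 903.52; Lindqvist 1,507.87.
Rounded to nearest $50: Dube $200; Andrade $950; Sato $900; Lindqvist $1,500. Sum = $3,550.
Rounded total matches; no reconciliation needed.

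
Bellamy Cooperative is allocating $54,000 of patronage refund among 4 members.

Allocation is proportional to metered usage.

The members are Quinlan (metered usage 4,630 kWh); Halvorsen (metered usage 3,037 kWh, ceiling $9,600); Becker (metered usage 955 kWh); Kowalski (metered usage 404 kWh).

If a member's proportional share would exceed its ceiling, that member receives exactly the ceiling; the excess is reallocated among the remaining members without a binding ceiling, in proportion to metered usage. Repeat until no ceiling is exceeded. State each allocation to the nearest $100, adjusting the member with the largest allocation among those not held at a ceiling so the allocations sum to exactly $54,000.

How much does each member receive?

Quinlan: $34,300 | Halvorsen: $9,600 | Becker: $7,100 | Kowalski: $3,000

Total metered usage = 9,026.
Pro-rata shares before constraints: Quinlan 27,699.98; Halvorsen 18,169.51; Becker 5,713.49; Kowalski 2,417.02.
Capped: Halvorsen ($9,600); remaining pool $44,400 reallocated over remaining metered usage 5,989.
Redistributed shares: Quinlan 34,324.93 → $34,300; Becker 7,079.98 → $7,100; Kowalski 2,995.09 → $3,000.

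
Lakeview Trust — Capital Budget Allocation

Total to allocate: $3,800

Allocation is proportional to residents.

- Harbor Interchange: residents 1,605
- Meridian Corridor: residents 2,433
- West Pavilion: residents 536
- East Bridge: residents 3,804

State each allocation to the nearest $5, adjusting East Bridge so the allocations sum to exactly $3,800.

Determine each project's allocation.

Harbor Interchange: $730 · Meridian Corridor: $1,105 · West Pavilion: $245 · East Bridge: $1,720

Combined residents = 8,378.
Raw shares: Harbor Interchange 1,605/8,378 × $3,800 = 727.98; Meridian Corridor 2,433/8,378 × $3,800 = 1,103.53; West Pavilion 536/8,378 × $3,800 = 243.11; East Bridge 3,804/8,378 × $3,800 = 1,725.38.
Rounded to nearest $5: Harbor Interchange $730; Meridian Corridor $1,105; West Pavilion $245; East Bridge $1,725. Sum = $3,805.
Difference $3,800 − $3,805 = −$5 applied to East Bridge: East Bridge becomes $1,720.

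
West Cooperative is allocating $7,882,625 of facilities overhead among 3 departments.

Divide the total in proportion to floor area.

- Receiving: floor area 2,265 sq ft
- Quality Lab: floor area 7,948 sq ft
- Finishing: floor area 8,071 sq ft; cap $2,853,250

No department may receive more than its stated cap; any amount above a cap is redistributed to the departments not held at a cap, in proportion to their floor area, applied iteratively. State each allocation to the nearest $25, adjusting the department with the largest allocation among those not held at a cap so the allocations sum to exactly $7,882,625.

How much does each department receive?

Combined floor area = 18,284.
Pro-rata shares before constraints: Receiving 976,490.13; Quality Lab 3,426,553.46; Finishing 3,479,581.40.
Held at cap: Finishing ($2,853,250); balance $5,029,375 reallocated over remaining floor area 10,213.
Shares after redistribution: Receiving 1,115,395.51 → $1,115,400; Quality Lab 3,913,979.49 → $3,913,975.

Receiving: $1,115,400 | Quality Lab: $3,913,975 | Finishing: $2,853,250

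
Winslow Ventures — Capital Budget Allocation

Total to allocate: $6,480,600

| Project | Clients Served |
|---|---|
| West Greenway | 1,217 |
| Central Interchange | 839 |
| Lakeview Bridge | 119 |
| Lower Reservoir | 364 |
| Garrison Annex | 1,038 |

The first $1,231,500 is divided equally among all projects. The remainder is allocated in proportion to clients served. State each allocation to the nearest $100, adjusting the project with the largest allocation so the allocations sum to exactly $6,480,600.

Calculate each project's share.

West Greenway: $2,032,200 | Central Interchange: $1,477,500 | Lakeview Bridge: $420,900 | Lower Reservoir: $780,500 | Garrison Annex: $1,769,500

$1,231,500 shared equally gives $246,300 per project.
Remainder $5,249,100 by clients served (total 3,577): West Greenway 1,785,897.32 → $1,785,900; Central Interchange 1,231,197.90 → $1,231,200; Lakeview Bridge 174,627.59 → $174,600; Lower Reservoir 534,154.99 → $534,200; Garrison Annex 1,523,222.20 → $1,523,200.
Totals: West Greenway $246,300 + $1,785,900 = $2,032,200; Central Interchange $246,300 + $1,231,200 = $1,477,500; Lakeview Bridge $246,300 + $174,600 = $420,900; Lower Reservoir $246,300 + $534,200 = $780,500; Garrison Annex $246,300 + $1,523,200 = $1,769,500.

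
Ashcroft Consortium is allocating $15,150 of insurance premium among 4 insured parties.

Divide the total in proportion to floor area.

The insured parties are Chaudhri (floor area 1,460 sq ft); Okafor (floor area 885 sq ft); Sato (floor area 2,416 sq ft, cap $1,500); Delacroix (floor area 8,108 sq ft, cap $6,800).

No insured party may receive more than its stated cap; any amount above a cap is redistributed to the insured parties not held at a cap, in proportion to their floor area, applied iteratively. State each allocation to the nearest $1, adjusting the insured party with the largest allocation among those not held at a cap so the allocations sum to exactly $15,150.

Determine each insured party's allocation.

Chaudhri: $4,265 · Okafor: $2,585 · Sato: $1,500 · Delacroix: $6,800

Combined floor area = 12,869.
Proportional shares (ignoring caps): Chaudhri 1,718.78; Okafor 1,041.86; Sato 2,844.23; Delacroix 9,545.12.
Capped: Sato ($1,500), Delacroix ($6,800); balance $6,850 reallocated over remaining floor area 2,345.
Remaining shares: Chaudhri 4,264.82 → $4,265; Okafor 2,585.18 → $2,585.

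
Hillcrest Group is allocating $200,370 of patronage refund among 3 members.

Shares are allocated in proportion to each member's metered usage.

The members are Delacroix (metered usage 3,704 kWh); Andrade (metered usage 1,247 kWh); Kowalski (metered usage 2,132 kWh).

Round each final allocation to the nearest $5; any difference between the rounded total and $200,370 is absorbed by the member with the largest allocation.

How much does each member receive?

Sum of metered usage: 7,083.
Raw shares: Delacroix 3,704/7,083 × $200,370 = 104,781.94; Andrade 1,247/7,083 × $200,370 = 35,276.21; Kowalski 2,132/7,083 × $200,370 = 60,311.85.
After rounding ($5): Delacroix $104,780; Andrade $35,275; Kowalski $60,310. Sum = $200,365.
Difference $200,370 − $200,365 = +$5 applied to largest allocation (Delacroix): Delacroix becomes $104,785.

Delacroix: $104,785; Andrade: $35,275; Kowalski: $60,310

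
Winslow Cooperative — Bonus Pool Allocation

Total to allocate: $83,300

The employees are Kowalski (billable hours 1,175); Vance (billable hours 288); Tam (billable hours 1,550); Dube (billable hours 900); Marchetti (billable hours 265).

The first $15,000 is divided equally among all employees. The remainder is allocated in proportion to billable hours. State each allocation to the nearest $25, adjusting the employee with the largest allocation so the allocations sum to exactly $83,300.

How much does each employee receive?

First tranche $15,000 split equally: $3,000 each.
Remainder $68,300 by billable hours (total 4,178): Kowalski 19,208.35 → $19,200; Vance 4,708.09 → $4,700; Tam 25,338.68 → $25,350; Dube 14,712.78 → $14,725; Marchetti 4,332.10 → $4,325.
Totals: Kowalski $3,000 + $19,200 = $22,200; Vance $3,000 + $4,700 = $7,700; Tam $3,000 + $25,350 = $28,350; Dube $3,000 + $14,725 = $17,725; Marchetti $3,000 + $4,325 = $7,325.

Kowalski: $22,200 · Vance: $7,700 · Tam: $28,350 · Dube: $17,725 · Marchetti: $7,325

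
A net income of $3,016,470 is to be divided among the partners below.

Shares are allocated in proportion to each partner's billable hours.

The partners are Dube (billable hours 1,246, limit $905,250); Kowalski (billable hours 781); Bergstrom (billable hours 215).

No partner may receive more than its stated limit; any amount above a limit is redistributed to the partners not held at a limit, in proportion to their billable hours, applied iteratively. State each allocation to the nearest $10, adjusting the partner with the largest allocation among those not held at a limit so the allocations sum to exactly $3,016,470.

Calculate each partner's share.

Dube: $905,250; Kowalski: $1,655,480; Bergstrom: $455,740

Total billable hours = 2,242.
Unconstrained shares: Dube 1,676,414.64; Kowalski 1,050,786.38; Bergstrom 289,268.98.
Cap binds for Dube ($905,250); balance $2,111,220 reallocated over remaining billable hours 996.
Remaining shares: Kowalski 1,655,484.76 → $1,655,480; Bergstrom 455,735.24 → $455,740.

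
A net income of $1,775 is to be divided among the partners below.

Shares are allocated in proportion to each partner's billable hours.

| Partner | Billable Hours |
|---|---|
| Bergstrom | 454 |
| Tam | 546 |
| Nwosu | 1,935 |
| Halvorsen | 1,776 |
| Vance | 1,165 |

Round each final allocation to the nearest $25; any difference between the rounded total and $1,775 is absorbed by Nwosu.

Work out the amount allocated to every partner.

Bergstrom: $125 · Tam: $175 · Nwosu: $600 · Halvorsen: $525 · Vance: $350

Total billable hours = 5,876.
Proportional shares: Bergstrom 454/5,876 × $1,775 = 137.14; Tam 546/5,876 × $1,775 = 164.93; Nwosu 1,935/5,876 × $1,775 = 584.52; Halvorsen 1,776/5,876 × $1,775 = 536.49; Vance 1,165/5,876 × $1,775 = 351.92.
Rounded to nearest $25: Bergstrom $125; Tam $175; Nwosu $575; Halvorsen $525; Vance $350. Sum = $1,750.
Difference $1,775 − $1,750 = +$25 applied to Nwosu: Nwosu becomes $600.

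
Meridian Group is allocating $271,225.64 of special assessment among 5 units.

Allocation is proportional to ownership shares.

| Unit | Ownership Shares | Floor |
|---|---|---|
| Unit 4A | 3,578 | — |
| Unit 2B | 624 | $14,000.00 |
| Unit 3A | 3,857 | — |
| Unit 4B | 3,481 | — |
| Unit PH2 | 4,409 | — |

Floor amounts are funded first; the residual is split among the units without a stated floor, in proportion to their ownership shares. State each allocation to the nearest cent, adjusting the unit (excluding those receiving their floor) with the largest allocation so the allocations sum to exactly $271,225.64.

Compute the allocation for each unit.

Unit 4A: $60,055.68; Unit 2B: $14,000.00; Unit 3A: $64,738.62; Unit 4B: $58,427.57; Unit PH2: $74,003.77

Minimums first: Unit 2B $14,000.00. Balance $257,225.64.
Balance split over remaining ownership shares 15,325: Unit 4A 60,055.6829 → $60,055.68; Unit 3A 64,738.6162 → $64,738.62; Unit 4B 58,427.5663 → $58,427.57; Unit PH2 74,003.7747 → $74,003.77.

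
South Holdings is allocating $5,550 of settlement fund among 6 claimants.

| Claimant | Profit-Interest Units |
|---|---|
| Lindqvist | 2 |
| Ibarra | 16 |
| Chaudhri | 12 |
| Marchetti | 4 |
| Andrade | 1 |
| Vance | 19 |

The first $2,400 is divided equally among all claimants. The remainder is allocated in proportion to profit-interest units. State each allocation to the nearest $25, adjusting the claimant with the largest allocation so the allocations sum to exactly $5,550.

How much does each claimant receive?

Lindqvist: $525 · Ibarra: $1,325 · Chaudhri: $1,100 · Marchetti: $625 · Andrade: $450 · Vance: $1,525

Equal tier: $2,400 ÷ 6 = $400 apiece.
Remainder $3,150 by profit-interest units (total 54): Lindqvist 116.67 → $125; Ibarra 933.33 → $925; Chaudhri 700.00 → $700; Marchetti 233.33 → $225; Andrade 58.33 → $50; Vance 1,108.33 → $1,100.
Rounding difference +$25 on remainder applied to Vance.
Totals: Lindqvist $400 + $125 = $525; Ibarra $400 + $925 = $1,325; Chaudhri $400 + $700 = $1,100; Marchetti $400 + $225 = $625; Andrade $400 + $50 = $450; Vance $400 + $1,125 = $1,525.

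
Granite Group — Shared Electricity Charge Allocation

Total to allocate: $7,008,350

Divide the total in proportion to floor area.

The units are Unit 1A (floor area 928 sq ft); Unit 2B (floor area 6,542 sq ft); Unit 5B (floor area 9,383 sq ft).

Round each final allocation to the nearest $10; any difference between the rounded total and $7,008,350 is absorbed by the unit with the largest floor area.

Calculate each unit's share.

Unit 1A: $385,910; Unit 2B: $2,720,500; Unit 5B: $3,901,940

Sum of floor area: 928 + 6,542 + 9,383 = 16,853.
Pro-rata amounts: Unit 1A 385,910.45; Unit 2B 2,720,502.33; Unit 5B 3,901,937.22.
Rounded to nearest $10: Unit 1A $385,910; Unit 2B $2,720,500; Unit 5B $3,901,940. Sum = $7,008,350.
Rounded total matches; no reconciliation needed.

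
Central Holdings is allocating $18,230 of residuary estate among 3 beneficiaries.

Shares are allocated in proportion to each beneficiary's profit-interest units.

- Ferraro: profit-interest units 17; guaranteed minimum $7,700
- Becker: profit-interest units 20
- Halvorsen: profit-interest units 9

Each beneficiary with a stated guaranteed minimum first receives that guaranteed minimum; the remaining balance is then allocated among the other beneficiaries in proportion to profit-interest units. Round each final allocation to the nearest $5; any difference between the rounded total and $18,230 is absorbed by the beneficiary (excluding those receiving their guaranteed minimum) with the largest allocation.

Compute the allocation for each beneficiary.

Ferraro: $7,700 | Becker: $7,260 | Halvorsen: $3,270

Fund the minimums — Ferraro $7,700. Residual $10,530.
Residual split over remaining profit-interest units 29: Becker 7,262.07 → $7,260; Halvorsen 3,267.93 → $3,270.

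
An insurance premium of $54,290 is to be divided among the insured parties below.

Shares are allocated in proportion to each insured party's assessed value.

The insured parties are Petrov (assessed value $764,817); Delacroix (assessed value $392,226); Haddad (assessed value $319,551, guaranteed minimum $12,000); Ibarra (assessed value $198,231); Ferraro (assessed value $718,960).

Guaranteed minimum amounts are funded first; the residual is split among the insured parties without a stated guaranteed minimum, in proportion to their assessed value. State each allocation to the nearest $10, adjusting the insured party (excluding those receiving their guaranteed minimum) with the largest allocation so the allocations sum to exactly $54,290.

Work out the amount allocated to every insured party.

Fund the minimums — Haddad $12,000. Balance $42,290.
Balance split over remaining assessed value 2,074,234: Petrov 15,593.28 → $15,590; Delacroix 7,996.80 → $8,000; Ibarra 4,041.58 → $4,040; Ferraro 14,658.34 → $14,660.

Petrov: $15,590 · Delacroix: $8,000 · Haddad: $12,000 · Ibarra: $4,040 · Ferraro: $14,660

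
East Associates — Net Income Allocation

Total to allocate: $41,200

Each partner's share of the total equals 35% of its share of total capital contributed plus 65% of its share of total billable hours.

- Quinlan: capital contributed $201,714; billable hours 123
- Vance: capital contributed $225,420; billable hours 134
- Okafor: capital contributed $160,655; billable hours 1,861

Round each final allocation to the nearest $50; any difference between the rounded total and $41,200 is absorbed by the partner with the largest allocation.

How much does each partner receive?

Capital contributed total 587,789; billable hours total 2,118.
Combined weights (35% capital contributed + 65% billable hours): Quinlan 0.1579; Vance 0.1754; Okafor 0.6668.
Unrounded shares: Quinlan 6,503.78; Vance 7,224.44; Okafor 27,471.78.
At nearest $50: Quinlan $6,500; Vance $7,200; Okafor $27,450. Sum = $41,150.
Difference $41,200 − $41,150 = +$50 applied to largest allocation (Okafor): Okafor becomes $27,500.

Quinlan: $6,500; Vance: $7,200; Okafor: $27,500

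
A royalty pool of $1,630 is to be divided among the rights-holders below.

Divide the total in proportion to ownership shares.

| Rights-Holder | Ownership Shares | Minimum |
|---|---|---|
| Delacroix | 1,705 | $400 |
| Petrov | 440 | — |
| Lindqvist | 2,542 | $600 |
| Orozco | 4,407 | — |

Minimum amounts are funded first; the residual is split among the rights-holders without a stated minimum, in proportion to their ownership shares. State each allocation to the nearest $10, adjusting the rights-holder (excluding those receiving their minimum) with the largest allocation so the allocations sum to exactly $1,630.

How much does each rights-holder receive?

Fund the minimums — Delacroix $400; Lindqvist $600. Residual $630.
Residual split over remaining ownership shares 4,847: Petrov 57.19 → $60; Orozco 572.81 → $570.

Delacroix: $400 | Petrov: $60 | Lindqvist: $600 | Orozco: $570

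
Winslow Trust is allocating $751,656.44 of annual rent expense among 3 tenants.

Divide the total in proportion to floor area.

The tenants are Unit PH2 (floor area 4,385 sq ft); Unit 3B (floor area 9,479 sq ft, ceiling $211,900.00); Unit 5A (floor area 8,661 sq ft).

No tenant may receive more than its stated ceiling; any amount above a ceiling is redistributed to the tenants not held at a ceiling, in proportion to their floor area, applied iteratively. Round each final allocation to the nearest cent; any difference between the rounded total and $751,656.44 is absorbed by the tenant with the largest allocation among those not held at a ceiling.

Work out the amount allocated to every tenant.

Floor area total: 22,525.
Pro-rata shares before constraints: Unit PH2 146,326.9030; Unit 3B 316,313.0475; Unit 5A 289,016.4895.
Cap binds for Unit 3B ($211,900.00); remaining pool $539,756.44 reallocated over remaining floor area 13,046.
Remaining shares: Unit PH2 181,422.0443 → $181,422.04; Unit 5A 358,334.3957 → $358,334.40.

Unit PH2: $181,422.04 | Unit 3B: $211,900.00 | Unit 5A: $358,334.40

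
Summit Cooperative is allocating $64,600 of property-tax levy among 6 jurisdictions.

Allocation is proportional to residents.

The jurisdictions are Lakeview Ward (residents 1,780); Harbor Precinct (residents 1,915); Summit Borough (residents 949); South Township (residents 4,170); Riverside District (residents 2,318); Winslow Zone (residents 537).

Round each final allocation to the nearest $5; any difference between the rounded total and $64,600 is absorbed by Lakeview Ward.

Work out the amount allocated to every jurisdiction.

Residents total: 11,669.
Proportional shares: Lakeview Ward 1,780/11,669 × $64,600 = 9,854.14; Harbor Precinct 1,915/11,669 × $64,600 = 10,601.51; Summit Borough 949/11,669 × $64,600 = 5,253.70; South Township 4,170/11,669 × $64,600 = 23,085.27; Riverside District 2,318/11,669 × $64,600 = 12,832.53; Winslow Zone 537/11,669 × $64,600 = 2,972.85.
Rounded to nearest $5: Lakeview Ward $9,855; Harbor Precinct $10,600; Summit Borough $5,255; South Township $23,085; Riverside District $12,835; Winslow Zone $2,975. Sum = $64,605.
Difference $64,600 − $64,605 = −$5 applied to Lakeview Ward: Lakeview Ward becomes $9,850.

Lakeview Ward: $9,850 · Harbor Precinct: $10,600 · Summit Borough: $5,255 · South Township: $23,085 · Riverside District: $12,835 · Winslow Zone: $2,975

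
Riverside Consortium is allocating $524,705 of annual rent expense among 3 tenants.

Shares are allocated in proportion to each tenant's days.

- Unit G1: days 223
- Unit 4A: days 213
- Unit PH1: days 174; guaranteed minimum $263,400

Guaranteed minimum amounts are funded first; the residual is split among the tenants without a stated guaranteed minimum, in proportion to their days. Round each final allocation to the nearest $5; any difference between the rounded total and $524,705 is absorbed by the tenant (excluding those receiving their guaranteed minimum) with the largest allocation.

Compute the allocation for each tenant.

Unit G1: $133,650 · Unit 4A: $127,655 · Unit PH1: $263,400

Minimums first: Unit PH1 $263,400. Balance $261,305.
Balance split over remaining days 436: Unit G1 133,649.12 → $133,650; Unit 4A 127,655.88 → $127,655.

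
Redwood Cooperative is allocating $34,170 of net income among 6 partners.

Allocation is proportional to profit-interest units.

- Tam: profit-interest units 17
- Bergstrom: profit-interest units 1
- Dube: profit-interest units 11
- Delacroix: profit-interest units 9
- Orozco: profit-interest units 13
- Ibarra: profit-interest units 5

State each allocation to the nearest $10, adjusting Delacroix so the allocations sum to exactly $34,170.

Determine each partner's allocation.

Tam: $10,370 · Bergstrom: $610 · Dube: $6,710 · Delacroix: $5,500 · Orozco: $7,930 · Ibarra: $3,050

Combined profit-interest units = 56.
Proportional shares: Tam 17/56 × $34,170 = 10,373.04; Bergstrom 1/56 × $34,170 = 610.18; Dube 11/56 × $34,170 = 6,711.96; Delacroix 9/56 × $34,170 = 5,491.61; Orozco 13/56 × $34,170 = 7,932.32; Ibarra 5/56 × $34,170 = 3,050.89.
Rounded to nearest $10: Tam $10,370; Bergstrom $610; Dube $6,710; Delacroix $5,490; Orozco $7,930; Ibarra $3,050. Sum = $34,160.
Difference $34,170 − $34,160 = +$10 applied to Delacroix: Delacroix becomes $5,500.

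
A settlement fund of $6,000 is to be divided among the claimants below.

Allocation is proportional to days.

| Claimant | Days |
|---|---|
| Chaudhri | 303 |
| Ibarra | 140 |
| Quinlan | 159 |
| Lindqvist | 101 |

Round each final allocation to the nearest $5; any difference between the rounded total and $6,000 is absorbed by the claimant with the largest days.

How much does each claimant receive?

Total days = 303 + 140 + 159 + 101 = 703.
Raw shares: Chaudhri 2,586.06; Ibarra 1,194.88; Quinlan 1,357.04; Lindqvist 862.02.
Rounded to nearest $5: Chaudhri $2,585; Ibarra $1,195; Quinlan $1,355; Lindqvist $860. Sum = $5,995.
Difference $6,000 − $5,995 = +$5 applied to largest days (Chaudhri): Chaudhri becomes $2,590.

Chaudhri: $2,590; Ibarra: $1,195; Quinlan: $1,355; Lindqvist: $860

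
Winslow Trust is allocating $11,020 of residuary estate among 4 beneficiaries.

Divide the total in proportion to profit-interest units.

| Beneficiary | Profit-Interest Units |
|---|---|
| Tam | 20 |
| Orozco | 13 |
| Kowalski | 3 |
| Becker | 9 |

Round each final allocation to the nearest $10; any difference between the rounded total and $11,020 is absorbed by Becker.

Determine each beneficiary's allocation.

Tam: $4,900 · Orozco: $3,180 · Kowalski: $730 · Becker: $2,210

Total profit-interest units = 45.
Pro-rata amounts: Tam 20/45 × $11,020 = 4,897.78; Orozco 13/45 × $11,020 = 3,183.56; Kowalski 3/45 × $11,020 = 734.67; Becker 9/45 × $11,020 = 2,204.00.
Rounded to nearest $10: Tam $4,900; Orozco $3,180; Kowalski $730; Becker $2,200. Sum = $11,010.
Difference $11,020 − $11,010 = +$10 applied to Becker: Becker becomes $2,210.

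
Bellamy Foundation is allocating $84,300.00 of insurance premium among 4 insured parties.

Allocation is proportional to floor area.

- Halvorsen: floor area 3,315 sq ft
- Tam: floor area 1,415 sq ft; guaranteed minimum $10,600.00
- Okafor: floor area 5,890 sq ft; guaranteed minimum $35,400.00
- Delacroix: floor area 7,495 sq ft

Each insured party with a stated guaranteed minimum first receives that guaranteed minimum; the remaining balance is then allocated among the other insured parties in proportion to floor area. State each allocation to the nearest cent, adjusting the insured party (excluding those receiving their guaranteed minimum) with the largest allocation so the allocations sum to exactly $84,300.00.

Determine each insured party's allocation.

Guaranteed amounts: Tam $10,600.00; Okafor $35,400.00. Balance $38,300.00.
Balance split over remaining floor area 10,810: Halvorsen 11,745.0971 → $11,745.10; Delacroix 26,554.9029 → $26,554.90.

Halvorsen: $11,745.10 · Tam: $10,600.00 · Okafor: $35,400.00 · Delacroix: $26,554.90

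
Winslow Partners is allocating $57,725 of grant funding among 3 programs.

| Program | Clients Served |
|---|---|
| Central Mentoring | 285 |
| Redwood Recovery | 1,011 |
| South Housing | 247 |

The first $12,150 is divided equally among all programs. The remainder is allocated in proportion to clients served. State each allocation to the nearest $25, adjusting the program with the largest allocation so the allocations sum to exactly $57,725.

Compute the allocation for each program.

$12,150 shared equally gives $4,050 per program.
Remainder $45,575 by clients served (total 1,543): Central Mentoring 8,417.94 → $8,425; Redwood Recovery 29,861.52 → $29,850; South Housing 7,295.54 → $7,300.
Totals: Central Mentoring $4,050 + $8,425 = $12,475; Redwood Recovery $4,050 + $29,850 = $33,900; South Housing $4,050 + $7,300 = $11,350.

Central Mentoring: $12,475; Redwood Recovery: $33,900; South Housing: $11,350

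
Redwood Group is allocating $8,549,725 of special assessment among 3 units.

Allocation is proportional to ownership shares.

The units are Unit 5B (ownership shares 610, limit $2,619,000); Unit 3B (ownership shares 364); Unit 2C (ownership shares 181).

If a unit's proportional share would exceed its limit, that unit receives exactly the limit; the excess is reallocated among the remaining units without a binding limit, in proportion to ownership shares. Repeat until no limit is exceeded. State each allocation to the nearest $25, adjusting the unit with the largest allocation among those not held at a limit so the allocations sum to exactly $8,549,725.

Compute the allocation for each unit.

Unit 5B: $2,619,000 | Unit 3B: $3,961,075 | Unit 2C: $1,969,650

Combined ownership shares = 1,155.
Proportional shares (ignoring caps): Unit 5B 4,515,439.18; Unit 3B 2,694,458.79; Unit 2C 1,339,827.03.
Held at cap: Unit 5B ($2,619,000); balance $5,930,725 reallocated over remaining ownership shares 545.
Remaining shares: Unit 3B 3,961,071.38 → $3,961,075; Unit 2C 1,969,653.62 → $1,969,650.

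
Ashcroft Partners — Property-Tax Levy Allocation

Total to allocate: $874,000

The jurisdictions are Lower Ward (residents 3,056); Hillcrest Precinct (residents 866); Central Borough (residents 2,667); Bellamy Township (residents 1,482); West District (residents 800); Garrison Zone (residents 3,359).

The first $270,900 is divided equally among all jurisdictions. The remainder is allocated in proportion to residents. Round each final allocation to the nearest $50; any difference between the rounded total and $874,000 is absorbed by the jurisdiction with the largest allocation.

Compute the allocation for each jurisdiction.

$270,900 shared equally gives $45,150 per jurisdiction.
Remainder $603,100 by residents (total 12,230): Lower Ward 150,701.03 → $150,700; Hillcrest Precinct 42,705.20 → $42,700; Central Borough 131,518.21 → $131,500; Bellamy Township 73,082.11 → $73,100; West District 39,450.53 → $39,450; Garrison Zone 165,642.92 → $165,650.
Totals: Lower Ward $45,150 + $150,700 = $195,850; Hillcrest Precinct $45,150 + $42,700 = $87,850; Central Borough $45,150 + $131,500 = $176,650; Bellamy Township $45,150 + $73,100 = $118,250; West District $45,150 + $39,450 = $84,600; Garrison Zone $45,150 + $165,650 = $210,800.

Lower Ward: $195,850 | Hillcrest Precinct: $87,850 | Central Borough: $176,650 | Bellamy Township: $118,250 | West District: $84,600 | Garrison Zone: $210,800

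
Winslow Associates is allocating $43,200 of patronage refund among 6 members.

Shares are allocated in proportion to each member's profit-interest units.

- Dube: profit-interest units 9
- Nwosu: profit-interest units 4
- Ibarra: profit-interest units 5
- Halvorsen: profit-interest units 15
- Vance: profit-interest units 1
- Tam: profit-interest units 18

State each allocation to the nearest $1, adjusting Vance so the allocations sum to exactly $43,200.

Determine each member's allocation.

Dube: $7,477; Nwosu: $3,323; Ibarra: $4,154; Halvorsen: $12,462; Vance: $830; Tam: $14,954

Total profit-interest units = 52.
Unrounded shares: Dube 9/52 × $43,200 = 7,476.92; Nwosu 4/52 × $43,200 = 3,323.08; Ibarra 5/52 × $43,200 = 4,153.85; Halvorsen 15/52 × $43,200 = 12,461.54; Vance 1/52 × $43,200 = 830.77; Tam 18/52 × $43,200 = 14,953.85.
Rounded to nearest $1: Dube $7,477; Nwosu $3,323; Ibarra $4,154; Halvorsen $12,462; Vance $831; Tam $14,954. Sum = $43,201.
Difference $43,200 − $43,201 = −$1 applied to Vance: Vance becomes $830.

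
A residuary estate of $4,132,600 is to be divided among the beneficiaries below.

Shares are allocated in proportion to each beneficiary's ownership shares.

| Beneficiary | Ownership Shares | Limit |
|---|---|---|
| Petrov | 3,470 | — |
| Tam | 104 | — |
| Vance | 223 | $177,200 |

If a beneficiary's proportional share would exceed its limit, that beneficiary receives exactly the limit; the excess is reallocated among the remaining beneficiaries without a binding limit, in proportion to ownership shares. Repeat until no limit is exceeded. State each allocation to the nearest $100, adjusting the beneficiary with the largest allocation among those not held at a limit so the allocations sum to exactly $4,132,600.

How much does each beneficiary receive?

Sum of ownership shares: 3,797.
Unconstrained shares: Petrov 3,776,697.92; Tam 113,192.10; Vance 242,709.98.
Cap binds for Vance ($177,200); balance $3,955,400 reallocated over remaining ownership shares 3,574.
Redistributed shares: Petrov 3,840,301.62 → $3,840,300; Tam 115,098.38 → $115,100.

Petrov: $3,840,300; Tam: $115,100; Vance: $177,200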